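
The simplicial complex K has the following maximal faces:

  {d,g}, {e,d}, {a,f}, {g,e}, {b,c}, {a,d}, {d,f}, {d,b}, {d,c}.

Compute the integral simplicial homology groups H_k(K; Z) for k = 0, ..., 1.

H_0 = Z,  H_1 = Z^3.

We work with the vertex ordering a < b < c < d < e < f < g. The simplices of K, each written with vertices in increasing order, are:

  0-simplices (7): a, b, c, d, e, f, g
  1-simplices (9): ad, af, bc, bd, cd, de, df, dg, eg

giving chain groups C_0 ≅ Z^7, C_1 ≅ Z^9.

The boundary map ∂_1: C_1 → C_0 sends each edge [p,q] (with p < q) to q − p.
This gives a 7×9 integer matrix of rank 6; reducing to Smith normal form yields diagonal entries (1,1,1,1,1,1).

Reading off H_k = ker ∂_k / im ∂_{k+1}:

  H_0: rank C_0 − rank ∂_1 = 7 − 6 = 1, and the invariant factors of ∂_1 are all 1, so H_0 ≅ Z.
  H_1: rank ker ∂_1 − rank ∂_2 = (9 − 6) − 0 = 3, and there is no ∂_2, so H_1 ≅ Z^3.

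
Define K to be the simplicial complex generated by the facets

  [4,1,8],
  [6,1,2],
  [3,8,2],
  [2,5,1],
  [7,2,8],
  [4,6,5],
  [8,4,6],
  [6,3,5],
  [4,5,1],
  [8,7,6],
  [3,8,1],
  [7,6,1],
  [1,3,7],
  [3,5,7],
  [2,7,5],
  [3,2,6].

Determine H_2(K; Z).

H_2 = Z.

We work with the vertex ordering 1 < 2 < 3 < 4 < 5 < 6 < 7 < 8. The simplices of K, each written with vertices in increasing order, are:

  0-simplices (8): [1], [2], [3], [4], [5], [6], [7], [8]
  1-simplices (24): (24 of them)
  2-simplices (16): [1,2,5], [1,2,6], [1,3,7], [1,3,8], [1,4,5], [1,4,8], [1,6,7], [2,3,6], [2,3,8], [2,5,7], [2,7,8], [3,5,6], [3,5,7], [4,5,6], [4,6,8], [6,7,8]

Hence C_0 ≅ Z^8, C_1 ≅ Z^24, C_2 ≅ Z^16.

Boundary ∂_1: C_1 → C_0 is given by ∂[p,q] = [q] − [p]. For instance
  ∂[2,3] = [3] − [2].
The resulting 8×24 matrix has rank 7, and its Smith normal form has invariant factors (1,1,1,1,1,1,1).

Boundary ∂_2: C_2 → C_1 sends each 2-simplex [p,q,r] to [q,r] − [p,r] + [p,q]. For instance
  ∂[4,5,6] = [5,6] − [4,6] + [4,5],
  ∂[2,3,8] = [3,8] − [2,8] + [2,3].
This gives a 24×16 integer matrix of rank 15; reducing to Smith normal form yields diagonal entries (1,1,1,1,1,1,1,1,1,1,1,1,1,1,1).

From H_k ≅ ker(∂_k) / im(∂_{k+1}) we obtain:

  H_2: rank ker ∂_2 − rank ∂_3 = (16 − 15) − 0 = 1, and there is no ∂_3, so H_2 ≅ Z.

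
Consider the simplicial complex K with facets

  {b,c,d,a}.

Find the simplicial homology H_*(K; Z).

Take the total order a < b < c < d on the vertex set. Then K (dimension 3) consists of the simplices:

  0-simplices (4): a, b, c, d
  1-simplices (6): ab, ac, ad, bc, bd, cd
  2-simplices (4): abc, abd, acd, bcd
  3-simplices (1): abcd

giving chain groups C_0 ≅ Z^4, C_1 ≅ Z^6, C_2 ≅ Z^4, C_3 ≅ Z^1.

∂_1: C_1 → C_0 is given by ∂[p,q] = [q] − [p].
The resulting 4×6 matrix has rank 3, and its Smith normal form has invariant factors (1,1,1).

∂_2: C_2 → C_1 maps a triangle to the signed sum of its edges. For instance
  ∂abd = bd − ad + ab,
  ∂bcd = cd − bd + bc.
This gives a 6×4 integer matrix of rank 3; reducing to Smith normal form yields diagonal entries (1,1,1).

∂_3: C_3 → C_2 sends each 3-simplex σ to the alternating sum Σ_i (−1)^i (σ with its i-th vertex removed). For instance
  ∂abcd = bcd − acd + abd − abc.
This gives a 4×1 integer matrix of rank 1; reducing to Smith normal form yields diagonal entries (1).

Computing H_k = (kernel of ∂_k) / (image of ∂_{k+1}):

  H_0: rank C_0 − rank ∂_1 = 4 − 3 = 1, and the invariant factors of ∂_1 are all 1, so H_0 ≅ Z.
  H_1: rank ker ∂_1 − rank ∂_2 = (6 − 3) − 3 = 0, and the invariant factors of ∂_2 are all 1, so H_1 ≅ 0.
  H_2: rank ker ∂_2 − rank ∂_3 = (4 − 3) − 1 = 0, and the invariant factors of ∂_3 are all 1, so H_2 ≅ 0.
  H_3: rank ker ∂_3 − rank ∂_4 = (1 − 1) − 0 = 0, and there is no ∂_4, so H_3 ≅ 0.

(K is a triangulation of the 3-simplex.)

H_0 = Z,  H_1 = 0,  H_2 = 0,  H_3 = 0.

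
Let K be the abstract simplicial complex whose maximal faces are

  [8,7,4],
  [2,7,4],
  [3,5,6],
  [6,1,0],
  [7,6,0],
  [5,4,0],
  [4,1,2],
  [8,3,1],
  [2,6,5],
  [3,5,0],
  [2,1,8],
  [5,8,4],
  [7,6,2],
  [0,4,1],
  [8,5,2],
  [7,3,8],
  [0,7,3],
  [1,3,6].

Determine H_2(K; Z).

H_2 = 0.

Order the vertices as 0 < 1 < 2 < 3 < 4 < 5 < 6 < 7 < 8. Listing each simplex with vertices in this order, K has dimension 2 with simplices:

  0-simplices (9): [0], [1], [2], [3], [4], [5], [6], [7], [8]
  1-simplices (27): (27 of them)
  2-simplices (18): [0,1,4], [0,1,6], [0,3,5], [0,3,7], [0,4,5], [0,6,7], [1,2,4], [1,2,8], [1,3,6], [1,3,8], [2,4,7], [2,5,6], [2,5,8], [2,6,7], [3,5,6], [3,7,8], [4,5,8], [4,7,8]

Hence C_0 ≅ Z^9, C_1 ≅ Z^27, C_2 ≅ Z^18.

∂_1: C_1 → C_0 sends each edge [p,q] (with p < q) to q − p. For instance
  ∂[0,6] = [6] − [0].
As a 9×27 matrix over Z this has rank 8, with invariant factors (1,1,1,1,1,1,1,1).

∂_2: C_2 → C_1 sends each 2-simplex [p,q,r] to [q,r] − [p,r] + [p,q]. For instance
  ∂[0,3,7] = [3,7] − [0,7] + [0,3],
  ∂[0,3,5] = [3,5] − [0,5] + [0,3].
The resulting 27×18 matrix has rank 18, and its Smith normal form has invariant factors (1,1,1,1,1,1,1,1,1,1,1,1,1,1,1,1,1,2).

Computing H_k = (kernel of ∂_k) / (image of ∂_{k+1}):

  H_2: rank ker ∂_2 − rank ∂_3 = (18 − 18) − 0 = 0, and there is no ∂_3, so H_2 ≅ 0.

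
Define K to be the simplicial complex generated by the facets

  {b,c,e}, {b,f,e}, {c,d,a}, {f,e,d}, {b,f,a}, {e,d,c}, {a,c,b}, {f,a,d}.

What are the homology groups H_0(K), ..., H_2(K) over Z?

Take the total order a < b < c < d < e < f on the vertex set. Then K (dimension 2) consists of the simplices:

  0-simplices (6): a, b, c, d, e, f
  1-simplices (12): ab, ac, ad, af, bc, be, bf, cd, ce, de, df, ef
  2-simplices (8): abc, abf, acd, adf, bce, bef, cde, def

Hence C_0 ≅ Z^6, C_1 ≅ Z^12, C_2 ≅ Z^8.

Boundary ∂_1: C_1 → C_0 is given by ∂[p,q] = [q] − [p]. For instance
  ∂de = e − d.
The resulting 6×12 matrix has rank 5, and its Smith normal form has invariant factors (1,1,1,1,1).

Boundary ∂_2: C_2 → C_1 acts by ∂[p,q,r] = [q,r] − [p,r] + [p,q]. For instance
  ∂cde = de − ce + cd,
  ∂acd = cd − ad + ac.
This gives a 12×8 integer matrix of rank 7; reducing to Smith normal form yields diagonal entries (1,1,1,1,1,1,1).

Computing H_k = (kernel of ∂_k) / (image of ∂_{k+1}):

  H_0: rank C_0 − rank ∂_1 = 6 − 5 = 1, and the invariant factors of ∂_1 are all 1, so H_0 ≅ Z.
  H_1: rank ker ∂_1 − rank ∂_2 = (12 − 5) − 7 = 0, and the invariant factors of ∂_2 are all 1, so H_1 ≅ 0.
  H_2: rank ker ∂_2 − rank ∂_3 = (8 − 7) − 0 = 1, and there is no ∂_3, so H_2 ≅ Z.

As a check, the Euler characteristic is 6 − 12 + 8 = 2, which agrees with 1 − 0 + 1 = 2.
(K is a triangulation of the 2-sphere S^2.)

H_0 ≅ Z,  H_1 = 0,  H_2 ≅ Z.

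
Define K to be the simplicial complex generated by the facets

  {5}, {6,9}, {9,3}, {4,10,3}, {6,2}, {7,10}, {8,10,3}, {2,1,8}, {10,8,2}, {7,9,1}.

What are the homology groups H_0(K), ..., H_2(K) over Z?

We work with the vertex ordering 1 < 2 < 3 < 4 < 5 < 6 < 7 < 8 < 9 < 10. The simplices of K, each written with vertices in increasing order, are:

  0-simplices (10): [1], [2], [3], [4], [5], [6], [7], [8], [9], [10]
  1-simplices (16): [1,2], [1,7], [1,8], [1,9], [2,6], [2,8], [2,10], [3,4], [3,8], [3,9], [3,10], [4,10], [6,9], [7,9], [7,10], [8,10]
  2-simplices (5): [1,2,8], [1,7,9], [2,8,10], [3,4,10], [3,8,10]

giving chain groups C_0 ≅ Z^10, C_1 ≅ Z^16, C_2 ≅ Z^5.

∂_1: C_1 → C_0 sends each edge [p,q] (with p < q) to q − p.
This gives a 10×16 integer matrix of rank 8; reducing to Smith normal form yields diagonal entries (1,1,1,1,1,1,1,1).

∂_2: C_2 → C_1 maps a triangle to the signed sum of its edges. For instance
  ∂[2,8,10] = [8,10] − [2,10] + [2,8],
  ∂[3,8,10] = [8,10] − [3,10] + [3,8].
The resulting 16×5 matrix has rank 5, and its Smith normal form has invariant factors (1,1,1,1,1).

Computing H_k = (kernel of ∂_k) / (image of ∂_{k+1}):

  H_0: rank C_0 − rank ∂_1 = 10 − 8 = 2, and the invariant factors of ∂_1 are all 1, so H_0 ≅ Z^2.
  H_1: rank ker ∂_1 − rank ∂_2 = (16 − 8) − 5 = 3, and the invariant factors of ∂_2 are all 1, so H_1 ≅ Z^3.
  H_2: rank ker ∂_2 − rank ∂_3 = (5 − 5) − 0 = 0, and there is no ∂_3, so H_2 ≅ 0.

H_0 ≅ Z^2,  H_1 ≅ Z^3,  H_2 = 0.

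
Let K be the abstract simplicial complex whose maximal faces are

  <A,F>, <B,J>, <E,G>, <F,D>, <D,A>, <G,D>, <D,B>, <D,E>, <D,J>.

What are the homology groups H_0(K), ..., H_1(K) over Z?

H_0 ≅ Z,  H_1 ≅ Z^3.

We work with the vertex ordering A < B < D < E < F < G < J. The simplices of K, each written with vertices in increasing order, are:

  0-simplices (7): A, B, D, E, F, G, J
  1-simplices (9): AD, AF, BD, BJ, DE, DF, DG, DJ, EG

Hence C_0 ≅ Z^7, C_1 ≅ Z^9.

The boundary map ∂_1: C_1 → C_0 maps an edge to its endpoints' difference, ∂[p,q] = q − p. For instance
  ∂DG = G − D.
As a 7×9 matrix over Z this has rank 6, with invariant factors (1,1,1,1,1,1).

From H_k ≅ ker(∂_k) / im(∂_{k+1}) we obtain:

  H_0: rank C_0 − rank ∂_1 = 7 − 6 = 1, and the invariant factors of ∂_1 are all 1, so H_0 = Z.
  H_1: rank ker ∂_1 − rank ∂_2 = (9 − 6) − 0 = 3, and there is no ∂_2, so H_1 = Z^3.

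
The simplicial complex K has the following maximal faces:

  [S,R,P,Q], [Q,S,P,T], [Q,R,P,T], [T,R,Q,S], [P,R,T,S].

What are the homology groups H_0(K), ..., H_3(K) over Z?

H_0 ≅ Z,  H_1 = 0,  H_2 = 0,  H_3 ≅ Z.

We work with the vertex ordering P < Q < R < S < T. The simplices of K, each written with vertices in increasing order, are:

  0-simplices (5): P, Q, R, S, T
  1-simplices (10): PQ, PR, PS, PT, QR, QS, QT, RS, RT, ST
  2-simplices (10): PQR, PQS, PQT, PRS, PRT, PST, QRS, QRT, QST, RST
  3-simplices (5): PQRS, PQRT, PQST, PRST, QRST

Hence C_0 ≅ Z^5, C_1 ≅ Z^10, C_2 ≅ Z^10, C_3 ≅ Z^5.

The boundary map ∂_1: C_1 → C_0 is given by ∂[p,q] = [q] − [p]. For instance
  ∂PR = R − P.
The resulting 5×10 matrix has rank 4, and its Smith normal form has invariant factors (1,1,1,1).

∂_2: C_2 → C_1 maps a triangle to the signed sum of its edges. For instance
  ∂RST = ST − RT + RS,
  ∂PQT = QT − PT + PQ.
The resulting 10×10 matrix has rank 6, and its Smith normal form has invariant factors (1,1,1,1,1,1).

Boundary ∂_3: C_3 → C_2 sends each 3-simplex σ to the alternating sum Σ_i (−1)^i (σ with its i-th vertex removed). For instance
  ∂QRST = RST − QST + QRT − QRS,
  ∂PRST = RST − PST + PRT − PRS.
As a 10×5 matrix over Z this has rank 4, with invariant factors (1,1,1,1).

Computing H_k = (kernel of ∂_k) / (image of ∂_{k+1}):

  H_0: rank C_0 − rank ∂_1 = 5 − 4 = 1, and the invariant factors of ∂_1 are all 1, so H_0 ≅ Z.
  H_1: rank ker ∂_1 − rank ∂_2 = (10 − 4) − 6 = 0, and the invariant factors of ∂_2 are all 1, so H_1 ≅ 0.
  H_2: rank ker ∂_2 − rank ∂_3 = (10 − 6) − 4 = 0, and the invariant factors of ∂_3 are all 1, so H_2 ≅ 0.
  H_3: rank ker ∂_3 − rank ∂_4 = (5 − 4) − 0 = 1, and there is no ∂_4, so H_3 ≅ Z.

As a check, the Euler characteristic is 5 − 10 + 10 − 5 = 0, which agrees with 1 − 0 + 0 − 1 = 0.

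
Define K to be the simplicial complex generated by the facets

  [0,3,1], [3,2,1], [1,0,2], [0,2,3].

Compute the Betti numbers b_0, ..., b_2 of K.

Fix the vertex order 0 < 1 < 2 < 3 and write every simplex with vertices in increasing order. Then dim K = 2 and the simplices of K are:

  0-simplices (4): [0], [1], [2], [3]
  1-simplices (6): [0,1], [0,2], [0,3], [1,2], [1,3], [2,3]
  2-simplices (4): [0,1,2], [0,1,3], [0,2,3], [1,2,3]

Hence C_0 ≅ Z^4, C_1 ≅ Z^6, C_2 ≅ Z^4.

∂_1: C_1 → C_0 maps an edge to its endpoints' difference, ∂[p,q] = q − p.
The resulting 4×6 matrix has rank 3, and its Smith normal form has invariant factors (1,1,1).

∂_2: C_2 → C_1 maps a triangle to the signed sum of its edges. For instance
  ∂[0,2,3] = [2,3] − [0,3] + [0,2],
  ∂[0,1,3] = [1,3] − [0,3] + [0,1].
As a 6×4 matrix over Z this has rank 3, with invariant factors (1,1,1).

Computing H_k = (kernel of ∂_k) / (image of ∂_{k+1}):

  H_0: rank C_0 − rank ∂_1 = 4 − 3 = 1, and the invariant factors of ∂_1 are all 1, so H_0 = Z.
  H_1: rank ker ∂_1 − rank ∂_2 = (6 − 3) − 3 = 0, and the invariant factors of ∂_2 are all 1, so H_1 = 0.
  H_2: rank ker ∂_2 − rank ∂_3 = (4 − 3) − 0 = 1, and there is no ∂_3, so H_2 = Z.

As a check, the Euler characteristic is 4 − 6 + 4 = 2, which agrees with 1 − 0 + 1 = 2.
(K is a triangulation of the 2-sphere S^2.)

Hence the Betti numbers are b_0 = 1, b_1 = 0, b_2 = 1.

b_0 = 1, b_1 = 0, b_2 = 1.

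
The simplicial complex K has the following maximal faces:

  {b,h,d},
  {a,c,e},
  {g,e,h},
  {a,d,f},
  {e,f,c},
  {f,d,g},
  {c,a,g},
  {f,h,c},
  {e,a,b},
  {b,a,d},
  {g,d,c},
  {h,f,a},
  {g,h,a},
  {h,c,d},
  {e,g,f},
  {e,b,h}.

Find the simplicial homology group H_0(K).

H_0 ≅ Z.

Fix the vertex order a < b < c < d < e < f < g < h and write every simplex with vertices in increasing order. Then dim K = 2 and the simplices of K are:

  0-simplices (8): a, b, c, d, e, f, g, h
  1-simplices (24): ab, ac, ad, ae, af, ag, ah, bd, be, bh, cd, ce, cf, cg, ch, df, dg, dh, ef, eg, eh, fg, fh, gh
  2-simplices (16): abd, abe, ace, acg, adf, afh, agh, bdh, beh, cdg, cdh, cef, cfh, dfg, efg, egh

giving chain groups C_0 ≅ Z^8, C_1 ≅ Z^24, C_2 ≅ Z^16.

∂_1: C_1 → C_0 is given by ∂[p,q] = [q] − [p].
This gives a 8×24 integer matrix of rank 7; reducing to Smith normal form yields diagonal entries (1,1,1,1,1,1,1).

The boundary map ∂_2: C_2 → C_1 acts by ∂[p,q,r] = [q,r] − [p,r] + [p,q]. For instance
  ∂ace = ce − ae + ac,
  ∂abd = bd − ad + ab.
The resulting 24×16 matrix has rank 15, and its Smith normal form has invariant factors (1,1,1,1,1,1,1,1,1,1,1,1,1,1,1).

From H_k ≅ ker(∂_k) / im(∂_{k+1}) we obtain:

  H_0: rank C_0 − rank ∂_1 = 8 − 7 = 1, and the invariant factors of ∂_1 are all 1, so H_0 ≅ Z.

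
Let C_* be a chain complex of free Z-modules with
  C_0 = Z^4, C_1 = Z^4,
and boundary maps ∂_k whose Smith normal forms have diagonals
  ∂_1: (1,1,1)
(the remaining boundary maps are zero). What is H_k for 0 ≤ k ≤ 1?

H_0: b_0 = 4 − 0 − 3 = 1; torsion from ∂_1 factors > 1: none. So H_0 ≅ Z.
H_1: b_1 = 4 − 3 − 0 = 1; torsion from ∂_2 factors > 1: none. So H_1 ≅ Z.

H_0 ≅ Z,  H_1 ≅ Z.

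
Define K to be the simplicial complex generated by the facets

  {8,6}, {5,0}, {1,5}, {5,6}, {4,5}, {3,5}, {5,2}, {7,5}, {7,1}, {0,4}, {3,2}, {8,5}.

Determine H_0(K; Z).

We work with the vertex ordering 0 < 1 < 2 < 3 < 4 < 5 < 6 < 7 < 8. The simplices of K, each written with vertices in increasing order, are:

  0-simplices (9): [0], [1], [2], [3], [4], [5], [6], [7], [8]
  1-simplices (12): [0,4], [0,5], [1,5], [1,7], [2,3], [2,5], [3,5], [4,5], [5,6], [5,7], [5,8], [6,8]

Hence C_0 ≅ Z^9, C_1 ≅ Z^12.

∂_1: C_1 → C_0 sends each edge [p,q] (with p < q) to q − p.
The 9×12 boundary matrix has rank 8 and Smith normal form diag(1,1,1,1,1,1,1,1).

From H_k ≅ ker(∂_k) / im(∂_{k+1}) we obtain:

  H_0: rank C_0 − rank ∂_1 = 9 − 8 = 1, and the invariant factors of ∂_1 are all 1, so H_0 = Z.

H_0 ≅ Z.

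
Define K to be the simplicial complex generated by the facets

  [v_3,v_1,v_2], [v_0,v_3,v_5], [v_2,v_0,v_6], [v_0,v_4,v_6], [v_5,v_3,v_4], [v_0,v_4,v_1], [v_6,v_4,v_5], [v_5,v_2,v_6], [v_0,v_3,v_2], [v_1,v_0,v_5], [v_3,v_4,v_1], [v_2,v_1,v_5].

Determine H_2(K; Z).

We work with the vertex ordering v_0 < v_1 < v_2 < v_3 < v_4 < v_5 < v_6. The simplices of K, each written with vertices in increasing order, are:

  0-simplices (7): [v_0], [v_1], [v_2], [v_3], [v_4], [v_5], [v_6]
  1-simplices (18): (18 of them)
  2-simplices (12): (12 of them)

so the chain groups are C_0 ≅ Z^7, C_1 ≅ Z^18, C_2 ≅ Z^12.

The boundary map ∂_1: C_1 → C_0 sends each edge [p,q] (with p < q) to q − p. For instance
  ∂[v_0,v_4] = [v_4] − [v_0].
This gives a 7×18 integer matrix of rank 6; reducing to Smith normal form yields diagonal entries (1,1,1,1,1,1).

∂_2: C_2 → C_1 acts by ∂[p,q,r] = [q,r] − [p,r] + [p,q]. For instance
  ∂[v_0,v_1,v_4] = [v_1,v_4] − [v_0,v_4] + [v_0,v_1],
  ∂[v_0,v_4,v_6] = [v_4,v_6] − [v_0,v_6] + [v_0,v_4].
As a 18×12 matrix over Z this has rank 12, with invariant factors (1,1,1,1,1,1,1,1,1,1,1,2).

From H_k ≅ ker(∂_k) / im(∂_{k+1}) we obtain:

  H_2: rank ker ∂_2 − rank ∂_3 = (12 − 12) − 0 = 0, and there is no ∂_3, so H_2 = 0.

(K is a triangulation of the real projective plane RP^2.)

H_2 = 0.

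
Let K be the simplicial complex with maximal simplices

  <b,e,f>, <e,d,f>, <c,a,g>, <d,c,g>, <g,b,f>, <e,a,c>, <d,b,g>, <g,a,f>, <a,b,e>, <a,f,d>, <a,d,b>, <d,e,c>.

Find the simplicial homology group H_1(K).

Order the vertices as a < b < c < d < e < f < g. Listing each simplex with vertices in this order, K has dimension 2 with simplices:

  0-simplices (7): a, b, c, d, e, f, g
  1-simplices (18): ab, ac, ad, ae, af, ag, bd, be, bf, bg, cd, ce, cg, de, df, dg, ef, fg
  2-simplices (12): abd, abe, ace, acg, adf, afg, bdg, bef, bfg, cde, cdg, def

so the chain groups are C_0 ≅ Z^7, C_1 ≅ Z^18, C_2 ≅ Z^12.

Boundary ∂_1: C_1 → C_0 is given by ∂[p,q] = [q] − [p].
The 7×18 boundary matrix has rank 6 and Smith normal form diag(1,1,1,1,1,1).

∂_2: C_2 → C_1 sends each 2-simplex [p,q,r] to [q,r] − [p,r] + [p,q]. For instance
  ∂ace = ce − ae + ac,
  ∂bef = ef − bf + be.
This gives a 18×12 integer matrix of rank 12; reducing to Smith normal form yields diagonal entries (1,1,1,1,1,1,1,1,1,1,1,2).

Now H_k = ker ∂_k / im ∂_{k+1}, so:

  H_1: rank ker ∂_1 − rank ∂_2 = (18 − 6) − 12 = 0, and ∂_2 has invariant factor 2 > 1, so H_1 = Z/2.

H_1 ≅ Z/2.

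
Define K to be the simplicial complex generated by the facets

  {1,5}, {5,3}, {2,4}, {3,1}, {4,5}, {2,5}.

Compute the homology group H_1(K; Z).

H_1 = Z^2.

We work with the vertex ordering 1 < 2 < 3 < 4 < 5. The simplices of K, each written with vertices in increasing order, are:

  0-simplices (5): [1], [2], [3], [4], [5]
  1-simplices (6): [1,3], [1,5], [2,4], [2,5], [3,5], [4,5]

giving chain groups C_0 ≅ Z^5, C_1 ≅ Z^6.

The boundary map ∂_1: C_1 → C_0 maps an edge to its endpoints' difference, ∂[p,q] = q − p. For instance
  ∂[1,5] = [5] − [1].
The 5×6 boundary matrix has rank 4 and Smith normal form diag(1,1,1,1).

From H_k ≅ ker(∂_k) / im(∂_{k+1}) we obtain:

  H_1: rank ker ∂_1 − rank ∂_2 = (6 − 4) − 0 = 2, and there is no ∂_2, so H_1 = Z^2.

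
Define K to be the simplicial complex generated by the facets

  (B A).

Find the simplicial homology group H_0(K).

Take the total order A < B on the vertex set. Then K (dimension 1) consists of the simplices:

  0-simplices (2): A, B
  1-simplices (1): AB

giving chain groups C_0 ≅ Z^2, C_1 ≅ Z^1.

∂_1: C_1 → C_0 sends each edge [p,q] (with p < q) to q − p. For instance
  ∂AB = B − A.
The 2×1 boundary matrix has rank 1 and Smith normal form diag(1).

From H_k ≅ ker(∂_k) / im(∂_{k+1}) we obtain:

  H_0: rank C_0 − rank ∂_1 = 2 − 1 = 1, and the invariant factors of ∂_1 are all 1, so H_0 ≅ Z.

(K is a triangulation of the 1-simplex.)

H_0 = Z.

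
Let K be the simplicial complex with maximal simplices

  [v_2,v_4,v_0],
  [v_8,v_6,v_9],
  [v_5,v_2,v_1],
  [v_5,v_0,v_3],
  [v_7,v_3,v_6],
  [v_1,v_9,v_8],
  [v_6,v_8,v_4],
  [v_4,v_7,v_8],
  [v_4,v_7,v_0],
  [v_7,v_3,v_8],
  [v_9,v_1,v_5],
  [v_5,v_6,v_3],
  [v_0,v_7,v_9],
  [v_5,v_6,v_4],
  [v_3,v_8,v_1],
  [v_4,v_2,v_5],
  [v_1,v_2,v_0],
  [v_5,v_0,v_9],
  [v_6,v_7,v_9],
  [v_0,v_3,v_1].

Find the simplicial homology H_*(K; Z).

K has 10 vertices, 30 edges, 20 triangles.
rank ∂_0 = 0, rank ∂_1 = 9 ⇒ b_0 = 10 − 0 − 9 = 1; all invariant factors of ∂_1 are 1 so no torsion. So H_0 = Z.
rank ∂_1 = 9, rank ∂_2 = 20 ⇒ b_1 = 30 − 9 − 20 = 1; ∂_2 has invariant factor(s) [2] giving torsion. So H_1 = Z ⊕ Z_2.
rank ∂_2 = 20, rank ∂_3 = 0 ⇒ b_2 = 20 − 20 − 0 = 0. So H_2 = 0.

H_0 = Z,  H_1 = Z ⊕ Z_2,  H_2 = 0.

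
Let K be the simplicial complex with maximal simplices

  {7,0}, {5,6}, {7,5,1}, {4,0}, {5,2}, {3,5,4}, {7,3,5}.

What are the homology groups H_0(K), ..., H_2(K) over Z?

H_0 = Z,  H_1 = Z,  H_2 = 0.

Take the total order 0 < 1 < 2 < 3 < 4 < 5 < 6 < 7 on the vertex set. Then K (dimension 2) consists of the simplices:

  0-simplices (8): [0], [1], [2], [3], [4], [5], [6], [7]
  1-simplices (11): [0,4], [0,7], [1,5], [1,7], [2,5], [3,4], [3,5], [3,7], [4,5], [5,6], [5,7]
  2-simplices (3): [1,5,7], [3,4,5], [3,5,7]

giving chain groups C_0 ≅ Z^8, C_1 ≅ Z^11, C_2 ≅ Z^3.

∂_1: C_1 → C_0 maps an edge to its endpoints' difference, ∂[p,q] = q − p. For instance
  ∂[5,6] = [6] − [5].
The 8×11 boundary matrix has rank 7 and Smith normal form diag(1,1,1,1,1,1,1).

The boundary map ∂_2: C_2 → C_1 sends each 2-simplex [p,q,r] to [q,r] − [p,r] + [p,q]. For instance
  ∂[3,5,7] = [5,7] − [3,7] + [3,5],
  ∂[3,4,5] = [4,5] − [3,5] + [3,4].
As a 11×3 matrix over Z this has rank 3, with invariant factors (1,1,1).

Now H_k = ker ∂_k / im ∂_{k+1}, so:

  H_0: rank C_0 − rank ∂_1 = 8 − 7 = 1, and the invariant factors of ∂_1 are all 1, so H_0 = Z.
  H_1: rank ker ∂_1 − rank ∂_2 = (11 − 7) − 3 = 1, and the invariant factors of ∂_2 are all 1, so H_1 = Z.
  H_2: rank ker ∂_2 − rank ∂_3 = (3 − 3) − 0 = 0, and there is no ∂_3, so H_2 = 0.

As a check, the Euler characteristic is 8 − 11 + 3 = 0, which agrees with 1 − 1 + 0 = 0.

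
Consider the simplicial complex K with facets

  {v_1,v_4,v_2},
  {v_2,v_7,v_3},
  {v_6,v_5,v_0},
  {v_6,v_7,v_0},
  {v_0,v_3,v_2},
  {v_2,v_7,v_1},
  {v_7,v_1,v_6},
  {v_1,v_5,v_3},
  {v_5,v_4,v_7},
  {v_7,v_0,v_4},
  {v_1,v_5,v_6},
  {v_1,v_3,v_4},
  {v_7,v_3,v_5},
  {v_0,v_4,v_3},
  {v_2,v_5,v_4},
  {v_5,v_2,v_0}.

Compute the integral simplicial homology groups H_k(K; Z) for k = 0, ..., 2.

H_0 ≅ Z,  H_1 ≅ Z^2,  H_2 ≅ Z.

Order the vertices as v_0 < v_1 < v_2 < v_3 < v_4 < v_5 < v_6 < v_7. Listing each simplex with vertices in this order, K has dimension 2 with simplices:

  0-simplices (8): [v_0], [v_1], [v_2], [v_3], [v_4], [v_5], [v_6], [v_7]
  1-simplices (24): (24 of them)
  2-simplices (16): (16 of them)

giving chain groups C_0 ≅ Z^8, C_1 ≅ Z^24, C_2 ≅ Z^16.

Boundary ∂_1: C_1 → C_0 sends each edge [p,q] (with p < q) to q − p. For instance
  ∂[v_2,v_3] = [v_3] − [v_2].
The 8×24 boundary matrix has rank 7 and Smith normal form diag(1,1,1,1,1,1,1).

The boundary map ∂_2: C_2 → C_1 acts by ∂[p,q,r] = [q,r] − [p,r] + [p,q]. For instance
  ∂[v_1,v_3,v_4] = [v_3,v_4] − [v_1,v_4] + [v_1,v_3],
  ∂[v_1,v_6,v_7] = [v_6,v_7] − [v_1,v_7] + [v_1,v_6].
The 24×16 boundary matrix has rank 15 and Smith normal form diag(1,1,1,1,1,1,1,1,1,1,1,1,1,1,1).

Computing H_k = (kernel of ∂_k) / (image of ∂_{k+1}):

  H_0: rank C_0 − rank ∂_1 = 8 − 7 = 1, and the invariant factors of ∂_1 are all 1, so H_0 ≅ Z.
  H_1: rank ker ∂_1 − rank ∂_2 = (24 − 7) − 15 = 2, and the invariant factors of ∂_2 are all 1, so H_1 ≅ Z^2.
  H_2: rank ker ∂_2 − rank ∂_3 = (16 − 15) − 0 = 1, and there is no ∂_3, so H_2 ≅ Z.

As a check, the Euler characteristic is 8 − 24 + 16 = 0, which agrees with 1 − 2 + 1 = 0.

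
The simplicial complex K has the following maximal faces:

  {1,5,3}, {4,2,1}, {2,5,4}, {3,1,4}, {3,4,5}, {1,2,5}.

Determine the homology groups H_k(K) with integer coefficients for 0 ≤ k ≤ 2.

H_0 ≅ Z,  H_1 = 0,  H_2 ≅ Z.

Take the total order 1 < 2 < 3 < 4 < 5 on the vertex set. Then K (dimension 2) consists of the simplices:

  0-simplices (5): [1], [2], [3], [4], [5]
  1-simplices (9): [1,2], [1,3], [1,4], [1,5], [2,4], [2,5], [3,4], [3,5], [4,5]
  2-simplices (6): [1,2,4], [1,2,5], [1,3,4], [1,3,5], [2,4,5], [3,4,5]

Hence C_0 ≅ Z^5, C_1 ≅ Z^9, C_2 ≅ Z^6.

∂_1: C_1 → C_0 is given by ∂[p,q] = [q] − [p]. For instance
  ∂[1,5] = [5] − [1].
As a 5×9 matrix over Z this has rank 4, with invariant factors (1,1,1,1).

Boundary ∂_2: C_2 → C_1 maps a triangle to the signed sum of its edges. For instance
  ∂[1,2,5] = [2,5] − [1,5] + [1,2],
  ∂[2,4,5] = [4,5] − [2,5] + [2,4].
As a 9×6 matrix over Z this has rank 5, with invariant factors (1,1,1,1,1).

From H_k ≅ ker(∂_k) / im(∂_{k+1}) we obtain:

  H_0: rank C_0 − rank ∂_1 = 5 − 4 = 1, and the invariant factors of ∂_1 are all 1, so H_0 = Z.
  H_1: rank ker ∂_1 − rank ∂_2 = (9 − 4) − 5 = 0, and the invariant factors of ∂_2 are all 1, so H_1 = 0.
  H_2: rank ker ∂_2 − rank ∂_3 = (6 − 5) − 0 = 1, and there is no ∂_3, so H_2 = Z.

As a check, the Euler characteristic is 5 − 9 + 6 = 2, which agrees with 1 − 0 + 1 = 2.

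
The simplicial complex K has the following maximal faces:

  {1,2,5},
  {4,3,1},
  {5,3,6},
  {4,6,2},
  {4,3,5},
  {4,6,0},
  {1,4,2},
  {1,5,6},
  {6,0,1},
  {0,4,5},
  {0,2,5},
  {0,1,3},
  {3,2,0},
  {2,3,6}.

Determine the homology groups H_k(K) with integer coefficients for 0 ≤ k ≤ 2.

Take the total order 0 < 1 < 2 < 3 < 4 < 5 < 6 on the vertex set. Then K (dimension 2) consists of the simplices:

  0-simplices (7): [0], [1], [2], [3], [4], [5], [6]
  1-simplices (21): [0,1], [0,2], [0,3], [0,4], [0,5], [0,6], [1,2], [1,3], [1,4], [1,5], [1,6], [2,3], [2,4], [2,5], [2,6], [3,4], [3,5], [3,6], [4,5], [4,6], [5,6]
  2-simplices (14): [0,1,3], [0,1,6], [0,2,3], [0,2,5], [0,4,5], [0,4,6], [1,2,4], [1,2,5], [1,3,4], [1,5,6], [2,3,6], [2,4,6], [3,4,5], [3,5,6]

giving chain groups C_0 ≅ Z^7, C_1 ≅ Z^21, C_2 ≅ Z^14.

The boundary map ∂_1: C_1 → C_0 maps an edge to its endpoints' difference, ∂[p,q] = q − p.
The resulting 7×21 matrix has rank 6, and its Smith normal form has invariant factors (1,1,1,1,1,1).

∂_2: C_2 → C_1 acts by ∂[p,q,r] = [q,r] − [p,r] + [p,q]. For instance
  ∂[2,3,6] = [3,6] − [2,6] + [2,3],
  ∂[1,5,6] = [5,6] − [1,6] + [1,5].
The 21×14 boundary matrix has rank 13 and Smith normal form diag(1,1,1,1,1,1,1,1,1,1,1,1,1).

Computing H_k = (kernel of ∂_k) / (image of ∂_{k+1}):

  H_0: rank C_0 − rank ∂_1 = 7 − 6 = 1, and the invariant factors of ∂_1 are all 1, so H_0 = Z.
  H_1: rank ker ∂_1 − rank ∂_2 = (21 − 6) − 13 = 2, and the invariant factors of ∂_2 are all 1, so H_1 = Z^2.
  H_2: rank ker ∂_2 − rank ∂_3 = (14 − 13) − 0 = 1, and there is no ∂_3, so H_2 = Z.

H_0 ≅ Z,  H_1 ≅ Z^2,  H_2 ≅ Z.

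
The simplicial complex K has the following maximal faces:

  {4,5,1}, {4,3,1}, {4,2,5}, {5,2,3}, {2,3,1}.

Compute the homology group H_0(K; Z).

H_0 = Z.

K has 5 vertices, 10 edges, 5 triangles.
rank ∂_0 = 0, rank ∂_1 = 4 ⇒ b_0 = 5 − 0 − 4 = 1; all invariant factors of ∂_1 are 1 so no torsion. So H_0 = Z.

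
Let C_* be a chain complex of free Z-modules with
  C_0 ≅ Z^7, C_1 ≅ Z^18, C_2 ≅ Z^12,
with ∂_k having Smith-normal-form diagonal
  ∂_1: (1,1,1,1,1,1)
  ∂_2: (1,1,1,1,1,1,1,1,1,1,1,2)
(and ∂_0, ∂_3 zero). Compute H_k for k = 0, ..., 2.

H_0: b_0 = 7 − 0 − 6 = 1; torsion from ∂_1 factors > 1: none. So H_0 ≅ Z.
H_1: b_1 = 18 − 6 − 12 = 0; torsion from ∂_2 factors > 1: [2]. So H_1 ≅ Z/2Z.
H_2: b_2 = 12 − 12 − 0 = 0; torsion from ∂_3 factors > 1: none. So H_2 ≅ 0.

H_0 ≅ Z,  H_1 ≅ Z/2Z,  H_2 = 0.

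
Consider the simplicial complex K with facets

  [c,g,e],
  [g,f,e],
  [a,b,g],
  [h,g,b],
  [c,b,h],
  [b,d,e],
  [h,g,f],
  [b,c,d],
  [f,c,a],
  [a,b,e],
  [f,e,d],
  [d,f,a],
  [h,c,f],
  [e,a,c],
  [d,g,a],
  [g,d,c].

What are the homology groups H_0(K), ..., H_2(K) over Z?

H_0 ≅ Z,  H_1 ≅ Z^2,  H_2 ≅ Z.

K has 8 vertices, 24 edges, 16 triangles.
rank ∂_0 = 0, rank ∂_1 = 7 ⇒ b_0 = 8 − 0 − 7 = 1; all invariant factors of ∂_1 are 1 so no torsion. So H_0 ≅ Z.
rank ∂_1 = 7, rank ∂_2 = 15 ⇒ b_1 = 24 − 7 − 15 = 2; all invariant factors of ∂_2 are 1 so no torsion. So H_1 ≅ Z^2.
rank ∂_2 = 15, rank ∂_3 = 0 ⇒ b_2 = 16 − 15 − 0 = 1. So H_2 ≅ Z.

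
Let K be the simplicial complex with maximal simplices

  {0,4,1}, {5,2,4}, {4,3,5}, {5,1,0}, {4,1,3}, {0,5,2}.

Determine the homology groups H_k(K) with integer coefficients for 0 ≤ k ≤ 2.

K has 6 vertices, 12 edges, 6 triangles.
rank ∂_0 = 0, rank ∂_1 = 5 ⇒ b_0 = 6 − 0 − 5 = 1; all invariant factors of ∂_1 are 1 so no torsion. So H_0 = Z.
rank ∂_1 = 5, rank ∂_2 = 6 ⇒ b_1 = 12 − 5 − 6 = 1; all invariant factors of ∂_2 are 1 so no torsion. So H_1 = Z.
rank ∂_2 = 6, rank ∂_3 = 0 ⇒ b_2 = 6 − 6 − 0 = 0. So H_2 = 0.

H_0 = Z,  H_1 = Z,  H_2 = 0.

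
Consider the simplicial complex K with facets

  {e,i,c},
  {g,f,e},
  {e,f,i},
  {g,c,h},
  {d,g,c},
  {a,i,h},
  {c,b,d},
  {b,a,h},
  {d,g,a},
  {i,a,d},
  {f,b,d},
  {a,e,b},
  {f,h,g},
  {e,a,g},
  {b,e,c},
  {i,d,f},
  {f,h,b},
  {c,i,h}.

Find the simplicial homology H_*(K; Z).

Take the total order a < b < c < d < e < f < g < h < i on the vertex set. Then K (dimension 2) consists of the simplices:

  0-simplices (9): a, b, c, d, e, f, g, h, i
  1-simplices (27): ab, ad, ae, ag, ah, ai, bc, bd, be, bf, bh, cd, ce, cg, ch, ci, df, dg, di, ef, eg, ei, fg, fh, fi, gh, hi
  2-simplices (18): abe, abh, adg, adi, aeg, ahi, bcd, bce, bdf, bfh, cdg, cei, cgh, chi, dfi, efg, efi, fgh

Hence C_0 ≅ Z^9, C_1 ≅ Z^27, C_2 ≅ Z^18.

Boundary ∂_1: C_1 → C_0 sends each edge [p,q] (with p < q) to q − p.
As a 9×27 matrix over Z this has rank 8, with invariant factors (1,1,1,1,1,1,1,1).

The boundary map ∂_2: C_2 → C_1 acts by ∂[p,q,r] = [q,r] − [p,r] + [p,q]. For instance
  ∂adg = dg − ag + ad,
  ∂cdg = dg − cg + cd.
The 27×18 boundary matrix has rank 17 and Smith normal form diag(1,1,1,1,1,1,1,1,1,1,1,1,1,1,1,1,1).

Now H_k = ker ∂_k / im ∂_{k+1}, so:

  H_0: rank C_0 − rank ∂_1 = 9 − 8 = 1, and the invariant factors of ∂_1 are all 1, so H_0 = Z.
  H_1: rank ker ∂_1 − rank ∂_2 = (27 − 8) − 17 = 2, and the invariant factors of ∂_2 are all 1, so H_1 = Z^2.
  H_2: rank ker ∂_2 − rank ∂_3 = (18 − 17) − 0 = 1, and there is no ∂_3, so H_2 = Z.

(K is a triangulation of the torus T^2.)

H_0 = Z,  H_1 = Z^2,  H_2 = Z.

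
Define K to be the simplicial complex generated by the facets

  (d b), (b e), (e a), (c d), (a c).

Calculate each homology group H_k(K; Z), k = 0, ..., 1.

H_0 ≅ Z,  H_1 ≅ Z.

We work with the vertex ordering a < b < c < d < e. The simplices of K, each written with vertices in increasing order, are:

  0-simplices (5): a, b, c, d, e
  1-simplices (5): ac, ae, bd, be, cd

so the chain groups are C_0 ≅ Z^5, C_1 ≅ Z^5.

Boundary ∂_1: C_1 → C_0 is given by ∂[p,q] = [q] − [p]. For instance
  ∂ae = e − a.
As a 5×5 matrix over Z this has rank 4, with invariant factors (1,1,1,1).

Now H_k = ker ∂_k / im ∂_{k+1}, so:

  H_0: rank C_0 − rank ∂_1 = 5 − 4 = 1, and the invariant factors of ∂_1 are all 1, so H_0 = Z.
  H_1: rank ker ∂_1 − rank ∂_2 = (5 − 4) − 0 = 1, and there is no ∂_2, so H_1 = Z.

(K is a triangulation of the circle S^1.)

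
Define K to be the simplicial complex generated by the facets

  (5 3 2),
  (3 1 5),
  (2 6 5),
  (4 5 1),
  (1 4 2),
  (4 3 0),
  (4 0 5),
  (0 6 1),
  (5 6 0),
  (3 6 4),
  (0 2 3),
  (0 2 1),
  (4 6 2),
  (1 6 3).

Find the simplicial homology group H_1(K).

We work with the vertex ordering 0 < 1 < 2 < 3 < 4 < 5 < 6. The simplices of K, each written with vertices in increasing order, are:

  0-simplices (7): [0], [1], [2], [3], [4], [5], [6]
  1-simplices (21): [0,1], [0,2], [0,3], [0,4], [0,5], [0,6], [1,2], [1,3], [1,4], [1,5], [1,6], [2,3], [2,4], [2,5], [2,6], [3,4], [3,5], [3,6], [4,5], [4,6], [5,6]
  2-simplices (14): [0,1,2], [0,1,6], [0,2,3], [0,3,4], [0,4,5], [0,5,6], [1,2,4], [1,3,5], [1,3,6], [1,4,5], [2,3,5], [2,4,6], [2,5,6], [3,4,6]

Hence C_0 ≅ Z^7, C_1 ≅ Z^21, C_2 ≅ Z^14.

The boundary map ∂_1: C_1 → C_0 maps an edge to its endpoints' difference, ∂[p,q] = q − p. For instance
  ∂[2,6] = [6] − [2].
This gives a 7×21 integer matrix of rank 6; reducing to Smith normal form yields diagonal entries (1,1,1,1,1,1).

Boundary ∂_2: C_2 → C_1 maps a triangle to the signed sum of its edges. For instance
  ∂[2,5,6] = [5,6] − [2,6] + [2,5],
  ∂[1,2,4] = [2,4] − [1,4] + [1,2].
The 21×14 boundary matrix has rank 13 and Smith normal form diag(1,1,1,1,1,1,1,1,1,1,1,1,1).

Reading off H_k = ker ∂_k / im ∂_{k+1}:

  H_1: rank ker ∂_1 − rank ∂_2 = (21 − 6) − 13 = 2, and the invariant factors of ∂_2 are all 1, so H_1 ≅ Z^2.

(K is a triangulation of the torus T^2.)

H_1 ≅ Z^2.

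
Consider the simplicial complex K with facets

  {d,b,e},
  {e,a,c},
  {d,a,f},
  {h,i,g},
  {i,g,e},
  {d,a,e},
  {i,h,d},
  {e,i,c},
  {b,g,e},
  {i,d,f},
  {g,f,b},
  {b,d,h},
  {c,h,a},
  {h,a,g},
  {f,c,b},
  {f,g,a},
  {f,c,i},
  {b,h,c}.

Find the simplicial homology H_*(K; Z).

H_0 = Z,  H_1 = Z^2,  H_2 = Z.

Order the vertices as a < b < c < d < e < f < g < h < i. Listing each simplex with vertices in this order, K has dimension 2 with simplices:

  0-simplices (9): a, b, c, d, e, f, g, h, i
  1-simplices (27): ac, ad, ae, af, ag, ah, bc, bd, be, bf, bg, bh, ce, cf, ch, ci, de, df, dh, di, eg, ei, fg, fi, gh, gi, hi
  2-simplices (18): ace, ach, ade, adf, afg, agh, bcf, bch, bde, bdh, beg, bfg, cei, cfi, dfi, dhi, egi, ghi

Hence C_0 ≅ Z^9, C_1 ≅ Z^27, C_2 ≅ Z^18.

∂_1: C_1 → C_0 sends each edge [p,q] (with p < q) to q − p.
This gives a 9×27 integer matrix of rank 8; reducing to Smith normal form yields diagonal entries (1,1,1,1,1,1,1,1).

The boundary map ∂_2: C_2 → C_1 maps a triangle to the signed sum of its edges. For instance
  ∂ghi = hi − gi + gh,
  ∂adf = df − af + ad.
The 27×18 boundary matrix has rank 17 and Smith normal form diag(1,1,1,1,1,1,1,1,1,1,1,1,1,1,1,1,1).

Reading off H_k = ker ∂_k / im ∂_{k+1}:

  H_0: rank C_0 − rank ∂_1 = 9 − 8 = 1, and the invariant factors of ∂_1 are all 1, so H_0 = Z.
  H_1: rank ker ∂_1 − rank ∂_2 = (27 − 8) − 17 = 2, and the invariant factors of ∂_2 are all 1, so H_1 = Z^2.
  H_2: rank ker ∂_2 − rank ∂_3 = (18 − 17) − 0 = 1, and there is no ∂_3, so H_2 = Z.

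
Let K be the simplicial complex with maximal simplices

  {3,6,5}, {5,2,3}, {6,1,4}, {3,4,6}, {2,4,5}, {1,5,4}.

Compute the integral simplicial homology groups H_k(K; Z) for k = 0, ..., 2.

Take the total order 1 < 2 < 3 < 4 < 5 < 6 on the vertex set. Then K (dimension 2) consists of the simplices:

  0-simplices (6): [1], [2], [3], [4], [5], [6]
  1-simplices (12): [1,4], [1,5], [1,6], [2,3], [2,4], [2,5], [3,4], [3,5], [3,6], [4,5], [4,6], [5,6]
  2-simplices (6): [1,4,5], [1,4,6], [2,3,5], [2,4,5], [3,4,6], [3,5,6]

Hence C_0 ≅ Z^6, C_1 ≅ Z^12, C_2 ≅ Z^6.

Boundary ∂_1: C_1 → C_0 maps an edge to its endpoints' difference, ∂[p,q] = q − p.
The 6×12 boundary matrix has rank 5 and Smith normal form diag(1,1,1,1,1).

∂_2: C_2 → C_1 maps a triangle to the signed sum of its edges. For instance
  ∂[1,4,6] = [4,6] − [1,6] + [1,4],
  ∂[1,4,5] = [4,5] − [1,5] + [1,4].
The 12×6 boundary matrix has rank 6 and Smith normal form diag(1,1,1,1,1,1).

Computing H_k = (kernel of ∂_k) / (image of ∂_{k+1}):

  H_0: rank C_0 − rank ∂_1 = 6 − 5 = 1, and the invariant factors of ∂_1 are all 1, so H_0 ≅ Z.
  H_1: rank ker ∂_1 − rank ∂_2 = (12 − 5) − 6 = 1, and the invariant factors of ∂_2 are all 1, so H_1 ≅ Z.
  H_2: rank ker ∂_2 − rank ∂_3 = (6 − 6) − 0 = 0, and there is no ∂_3, so H_2 ≅ 0.

As a check, the Euler characteristic is 6 − 12 + 6 = 0, which agrees with 1 − 1 + 0 = 0.
(K is a triangulation of the cylinder S^1 x I.)

H_0 = Z,  H_1 = Z,  H_2 = 0.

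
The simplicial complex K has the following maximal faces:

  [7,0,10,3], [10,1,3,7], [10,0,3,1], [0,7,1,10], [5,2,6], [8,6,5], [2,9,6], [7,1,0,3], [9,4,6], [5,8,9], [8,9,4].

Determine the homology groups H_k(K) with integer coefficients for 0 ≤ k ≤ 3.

Order the vertices as 0 < 1 < 2 < 3 < 4 < 5 < 6 < 7 < 8 < 9 < 10. Listing each simplex with vertices in this order, K has dimension 3 with simplices:

  0-simplices (11): [0], [1], [2], [3], [4], [5], [6], [7], [8], [9], [10]
  1-simplices (22): [0,1], [0,3], [0,7], [0,10], [1,3], [1,7], [1,10], [2,5], [2,6], [2,9], [3,7], [3,10], [4,6], [4,8], [4,9], [5,6], [5,8], [5,9], [6,8], [6,9], [7,10], [8,9]
  2-simplices (16): [0,1,3], [0,1,7], [0,1,10], [0,3,7], [0,3,10], [0,7,10], [1,3,7], [1,3,10], [1,7,10], [2,5,6], [2,6,9], [3,7,10], [4,6,9], [4,8,9], [5,6,8], [5,8,9]
  3-simplices (5): [0,1,3,7], [0,1,3,10], [0,1,7,10], [0,3,7,10], [1,3,7,10]

Hence C_0 ≅ Z^11, C_1 ≅ Z^22, C_2 ≅ Z^16, C_3 ≅ Z^5.

The boundary map ∂_1: C_1 → C_0 sends each edge [p,q] (with p < q) to q − p. For instance
  ∂[1,7] = [7] − [1].
This gives a 11×22 integer matrix of rank 9; reducing to Smith normal form yields diagonal entries (1,1,1,1,1,1,1,1,1).

The boundary map ∂_2: C_2 → C_1 sends each 2-simplex [p,q,r] to [q,r] − [p,r] + [p,q]. For instance
  ∂[1,3,10] = [3,10] − [1,10] + [1,3],
  ∂[0,1,10] = [1,10] − [0,10] + [0,1].
As a 22×16 matrix over Z this has rank 12, with invariant factors (1,1,1,1,1,1,1,1,1,1,1,1).

The boundary map ∂_3: C_3 → C_2 sends each 3-simplex σ to the alternating sum Σ_i (−1)^i (σ with its i-th vertex removed). For instance
  ∂[0,1,3,7] = [1,3,7] − [0,3,7] + [0,1,7] − [0,1,3],
  ∂[1,3,7,10] = [3,7,10] − [1,7,10] + [1,3,10] − [1,3,7].
This gives a 16×5 integer matrix of rank 4; reducing to Smith normal form yields diagonal entries (1,1,1,1).

Reading off H_k = ker ∂_k / im ∂_{k+1}:

  H_0: rank C_0 − rank ∂_1 = 11 − 9 = 2, and the invariant factors of ∂_1 are all 1, so H_0 = Z^2.
  H_1: rank ker ∂_1 − rank ∂_2 = (22 − 9) − 12 = 1, and the invariant factors of ∂_2 are all 1, so H_1 = Z.
  H_2: rank ker ∂_2 − rank ∂_3 = (16 − 12) − 4 = 0, and the invariant factors of ∂_3 are all 1, so H_2 = 0.
  H_3: rank ker ∂_3 − rank ∂_4 = (5 − 4) − 0 = 1, and there is no ∂_4, so H_3 = Z.

H_0 = Z^2,  H_1 = Z,  H_2 = 0,  H_3 = Z.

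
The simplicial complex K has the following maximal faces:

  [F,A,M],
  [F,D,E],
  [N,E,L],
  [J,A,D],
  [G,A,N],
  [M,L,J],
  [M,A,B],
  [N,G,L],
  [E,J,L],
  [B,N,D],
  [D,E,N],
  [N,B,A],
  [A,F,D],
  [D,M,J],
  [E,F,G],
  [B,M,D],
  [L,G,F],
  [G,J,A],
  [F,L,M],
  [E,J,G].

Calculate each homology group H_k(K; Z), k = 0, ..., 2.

Fix the vertex order A < B < D < E < F < G < J < L < M < N and write every simplex with vertices in increasing order. Then dim K = 2 and the simplices of K are:

  0-simplices (10): A, B, D, E, F, G, J, L, M, N
  1-simplices (30): AB, AD, AF, AG, AJ, AM, AN, BD, BM, BN, DE, DF, DJ, DM, DN, EF, EG, EJ, EL, EN, FG, FL, FM, GJ, GL, GN, JL, JM, LM, LN
  2-simplices (20): ABM, ABN, ADF, ADJ, AFM, AGJ, AGN, BDM, BDN, DEF, DEN, DJM, EFG, EGJ, EJL, ELN, FGL, FLM, GLN, JLM

so the chain groups are C_0 ≅ Z^10, C_1 ≅ Z^30, C_2 ≅ Z^20.

Boundary ∂_1: C_1 → C_0 sends each edge [p,q] (with p < q) to q − p. For instance
  ∂GJ = J − G.
As a 10×30 matrix over Z this has rank 9, with invariant factors (1,1,1,1,1,1,1,1,1).

∂_2: C_2 → C_1 maps a triangle to the signed sum of its edges. For instance
  ∂EJL = JL − EL + EJ,
  ∂JLM = LM − JM + JL.
The 30×20 boundary matrix has rank 20 and Smith normal form diag(1,1,1,1,1,1,1,1,1,1,1,1,1,1,1,1,1,1,1,2).

Reading off H_k = ker ∂_k / im ∂_{k+1}:

  H_0: rank C_0 − rank ∂_1 = 10 − 9 = 1, and the invariant factors of ∂_1 are all 1, so H_0 ≅ Z.
  H_1: rank ker ∂_1 − rank ∂_2 = (30 − 9) − 20 = 1, and ∂_2 has invariant factor 2 > 1, so H_1 ≅ Z ⊕ Z/2.
  H_2: rank ker ∂_2 − rank ∂_3 = (20 − 20) − 0 = 0, and there is no ∂_3, so H_2 ≅ 0.

As a check, the Euler characteristic is 10 − 30 + 20 = 0, which agrees with 1 − 1 + 0 = 0.

H_0 = Z,  H_1 = Z ⊕ Z/2,  H_2 = 0.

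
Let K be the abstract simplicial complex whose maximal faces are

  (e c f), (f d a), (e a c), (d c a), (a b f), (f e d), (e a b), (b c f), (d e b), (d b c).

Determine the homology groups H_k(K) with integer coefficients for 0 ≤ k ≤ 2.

Fix the vertex order a < b < c < d < e < f and write every simplex with vertices in increasing order. Then dim K = 2 and the simplices of K are:

  0-simplices (6): a, b, c, d, e, f
  1-simplices (15): ab, ac, ad, ae, af, bc, bd, be, bf, cd, ce, cf, de, df, ef
  2-simplices (10): abe, abf, acd, ace, adf, bcd, bcf, bde, cef, def

Hence C_0 ≅ Z^6, C_1 ≅ Z^15, C_2 ≅ Z^10.

The boundary map ∂_1: C_1 → C_0 sends each edge [p,q] (with p < q) to q − p. For instance
  ∂cf = f − c.
This gives a 6×15 integer matrix of rank 5; reducing to Smith normal form yields diagonal entries (1,1,1,1,1).

∂_2: C_2 → C_1 sends each 2-simplex [p,q,r] to [q,r] − [p,r] + [p,q]. For instance
  ∂cef = ef − cf + ce,
  ∂bcf = cf − bf + bc.
As a 15×10 matrix over Z this has rank 10, with invariant factors (1,1,1,1,1,1,1,1,1,2).

Reading off H_k = ker ∂_k / im ∂_{k+1}:

  H_0: rank C_0 − rank ∂_1 = 6 − 5 = 1, and the invariant factors of ∂_1 are all 1, so H_0 ≅ Z.
  H_1: rank ker ∂_1 − rank ∂_2 = (15 − 5) − 10 = 0, and ∂_2 has invariant factor 2 > 1, so H_1 ≅ Z_2.
  H_2: rank ker ∂_2 − rank ∂_3 = (10 − 10) − 0 = 0, and there is no ∂_3, so H_2 ≅ 0.

H_0 ≅ Z,  H_1 ≅ Z_2,  H_2 = 0.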